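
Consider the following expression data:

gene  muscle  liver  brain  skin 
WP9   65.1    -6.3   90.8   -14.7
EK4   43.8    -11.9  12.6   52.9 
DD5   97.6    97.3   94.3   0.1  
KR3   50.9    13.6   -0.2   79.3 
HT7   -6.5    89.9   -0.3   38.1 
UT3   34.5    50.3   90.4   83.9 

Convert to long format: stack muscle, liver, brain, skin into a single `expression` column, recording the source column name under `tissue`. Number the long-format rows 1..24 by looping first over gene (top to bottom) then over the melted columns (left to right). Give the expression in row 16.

79.3

24 rows total (6 × 4). Row 16: index ⌊(16-1)/4⌋ = 3 into gene → KR3; (16-1) mod 4 = 3 into the melted columns → skin.
So row 16 is (KR3, skin, 79.3); expression = 79.3.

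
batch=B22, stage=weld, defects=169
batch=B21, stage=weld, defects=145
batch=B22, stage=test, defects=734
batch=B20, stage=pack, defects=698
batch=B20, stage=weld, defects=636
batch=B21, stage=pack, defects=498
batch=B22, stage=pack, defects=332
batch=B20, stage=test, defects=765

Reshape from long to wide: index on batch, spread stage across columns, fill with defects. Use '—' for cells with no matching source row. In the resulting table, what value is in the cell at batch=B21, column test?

No long-format row has batch=B21 and stage=test, so the cell is —.

—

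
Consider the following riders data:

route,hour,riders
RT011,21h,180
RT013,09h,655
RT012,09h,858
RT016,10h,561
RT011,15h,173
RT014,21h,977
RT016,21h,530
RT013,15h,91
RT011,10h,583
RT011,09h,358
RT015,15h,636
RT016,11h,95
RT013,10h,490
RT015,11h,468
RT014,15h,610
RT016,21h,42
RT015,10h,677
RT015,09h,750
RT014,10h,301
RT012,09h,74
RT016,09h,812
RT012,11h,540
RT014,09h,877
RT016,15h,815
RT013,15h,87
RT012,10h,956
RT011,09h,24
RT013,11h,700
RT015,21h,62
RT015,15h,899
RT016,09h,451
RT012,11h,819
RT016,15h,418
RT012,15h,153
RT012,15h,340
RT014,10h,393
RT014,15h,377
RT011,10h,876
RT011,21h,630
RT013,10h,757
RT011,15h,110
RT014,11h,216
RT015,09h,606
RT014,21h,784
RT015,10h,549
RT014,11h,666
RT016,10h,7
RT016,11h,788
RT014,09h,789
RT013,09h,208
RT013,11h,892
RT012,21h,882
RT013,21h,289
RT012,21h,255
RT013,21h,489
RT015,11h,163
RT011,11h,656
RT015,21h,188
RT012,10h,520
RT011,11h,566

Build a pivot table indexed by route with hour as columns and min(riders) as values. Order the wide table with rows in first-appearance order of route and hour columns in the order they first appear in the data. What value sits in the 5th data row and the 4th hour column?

With rows in first-appearance order of route, row 5 is route=RT014. hour columns in first-appearance order: 21h, 09h, 10h, 15h, 11h; column 4 is 15h.
Long rows with route=RT014, hour=15h: min(610, 377) = 377.

377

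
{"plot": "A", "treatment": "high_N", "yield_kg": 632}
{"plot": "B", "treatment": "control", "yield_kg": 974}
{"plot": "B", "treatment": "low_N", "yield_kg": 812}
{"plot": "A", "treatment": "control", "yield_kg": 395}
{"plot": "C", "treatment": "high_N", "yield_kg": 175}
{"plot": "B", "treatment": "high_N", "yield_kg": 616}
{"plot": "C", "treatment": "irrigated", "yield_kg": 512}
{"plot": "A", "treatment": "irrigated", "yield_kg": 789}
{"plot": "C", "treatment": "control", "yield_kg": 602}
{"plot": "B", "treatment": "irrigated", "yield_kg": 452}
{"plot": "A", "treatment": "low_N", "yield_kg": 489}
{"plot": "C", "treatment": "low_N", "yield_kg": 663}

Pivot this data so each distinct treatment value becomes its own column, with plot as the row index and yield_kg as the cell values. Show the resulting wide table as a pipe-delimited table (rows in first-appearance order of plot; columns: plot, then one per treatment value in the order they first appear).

Columns: plot plus the 4 distinct treatment values (high_N, control, low_N, irrigated).
For example, row A column high_N takes yield_kg=632 from the long row (A, high_N).

| plot | high_N | control | low_N | irrigated |
| A | 632 | 395 | 489 | 789 |
| B | 616 | 974 | 812 | 452 |
| C | 175 | 602 | 663 | 512 |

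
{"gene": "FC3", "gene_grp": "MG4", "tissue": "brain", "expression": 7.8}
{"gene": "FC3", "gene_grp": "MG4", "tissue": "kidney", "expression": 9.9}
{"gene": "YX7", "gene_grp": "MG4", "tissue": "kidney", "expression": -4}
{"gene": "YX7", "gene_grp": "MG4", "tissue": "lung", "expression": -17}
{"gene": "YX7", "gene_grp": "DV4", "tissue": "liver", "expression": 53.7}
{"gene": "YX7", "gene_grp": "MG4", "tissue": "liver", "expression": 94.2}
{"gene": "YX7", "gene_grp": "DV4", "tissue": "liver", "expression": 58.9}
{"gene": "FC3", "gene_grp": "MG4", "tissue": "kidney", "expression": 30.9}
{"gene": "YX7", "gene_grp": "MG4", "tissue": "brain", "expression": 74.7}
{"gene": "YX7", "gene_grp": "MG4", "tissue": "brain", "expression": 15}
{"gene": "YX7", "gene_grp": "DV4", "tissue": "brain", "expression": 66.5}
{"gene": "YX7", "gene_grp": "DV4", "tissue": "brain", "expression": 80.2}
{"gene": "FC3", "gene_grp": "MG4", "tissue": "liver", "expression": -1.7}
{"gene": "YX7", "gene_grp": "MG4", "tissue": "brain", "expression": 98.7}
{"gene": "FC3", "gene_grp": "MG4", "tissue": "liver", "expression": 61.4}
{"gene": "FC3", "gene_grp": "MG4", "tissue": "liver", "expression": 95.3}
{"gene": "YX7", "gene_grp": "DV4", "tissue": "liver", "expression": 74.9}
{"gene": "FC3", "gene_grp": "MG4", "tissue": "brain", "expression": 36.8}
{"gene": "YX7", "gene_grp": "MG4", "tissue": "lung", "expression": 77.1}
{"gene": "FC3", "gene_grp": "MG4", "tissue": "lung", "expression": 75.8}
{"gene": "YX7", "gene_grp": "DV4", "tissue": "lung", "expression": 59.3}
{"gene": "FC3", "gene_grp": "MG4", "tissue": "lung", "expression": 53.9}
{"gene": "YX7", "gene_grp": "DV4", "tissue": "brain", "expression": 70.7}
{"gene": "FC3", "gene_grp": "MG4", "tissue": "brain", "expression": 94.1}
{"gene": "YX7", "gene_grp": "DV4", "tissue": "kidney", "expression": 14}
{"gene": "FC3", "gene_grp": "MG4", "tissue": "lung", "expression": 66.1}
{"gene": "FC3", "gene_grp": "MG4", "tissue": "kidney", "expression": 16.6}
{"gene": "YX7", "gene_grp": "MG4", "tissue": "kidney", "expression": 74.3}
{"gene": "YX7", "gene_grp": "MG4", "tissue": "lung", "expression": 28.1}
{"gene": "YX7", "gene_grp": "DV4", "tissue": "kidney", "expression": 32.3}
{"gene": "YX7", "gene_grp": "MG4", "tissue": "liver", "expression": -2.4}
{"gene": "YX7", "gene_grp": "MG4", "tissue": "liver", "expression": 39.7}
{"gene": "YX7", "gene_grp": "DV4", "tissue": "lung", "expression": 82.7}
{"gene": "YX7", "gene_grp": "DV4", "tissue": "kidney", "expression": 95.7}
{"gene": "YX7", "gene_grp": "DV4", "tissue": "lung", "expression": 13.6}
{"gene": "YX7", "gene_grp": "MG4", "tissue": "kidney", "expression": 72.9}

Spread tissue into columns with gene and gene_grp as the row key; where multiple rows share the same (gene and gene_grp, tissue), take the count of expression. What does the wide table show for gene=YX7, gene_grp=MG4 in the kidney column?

3

Rows with gene=YX7, gene_grp=MG4 and tissue=kidney: expression values are -4, 74.3, 72.9.
3 rows match — count = 3.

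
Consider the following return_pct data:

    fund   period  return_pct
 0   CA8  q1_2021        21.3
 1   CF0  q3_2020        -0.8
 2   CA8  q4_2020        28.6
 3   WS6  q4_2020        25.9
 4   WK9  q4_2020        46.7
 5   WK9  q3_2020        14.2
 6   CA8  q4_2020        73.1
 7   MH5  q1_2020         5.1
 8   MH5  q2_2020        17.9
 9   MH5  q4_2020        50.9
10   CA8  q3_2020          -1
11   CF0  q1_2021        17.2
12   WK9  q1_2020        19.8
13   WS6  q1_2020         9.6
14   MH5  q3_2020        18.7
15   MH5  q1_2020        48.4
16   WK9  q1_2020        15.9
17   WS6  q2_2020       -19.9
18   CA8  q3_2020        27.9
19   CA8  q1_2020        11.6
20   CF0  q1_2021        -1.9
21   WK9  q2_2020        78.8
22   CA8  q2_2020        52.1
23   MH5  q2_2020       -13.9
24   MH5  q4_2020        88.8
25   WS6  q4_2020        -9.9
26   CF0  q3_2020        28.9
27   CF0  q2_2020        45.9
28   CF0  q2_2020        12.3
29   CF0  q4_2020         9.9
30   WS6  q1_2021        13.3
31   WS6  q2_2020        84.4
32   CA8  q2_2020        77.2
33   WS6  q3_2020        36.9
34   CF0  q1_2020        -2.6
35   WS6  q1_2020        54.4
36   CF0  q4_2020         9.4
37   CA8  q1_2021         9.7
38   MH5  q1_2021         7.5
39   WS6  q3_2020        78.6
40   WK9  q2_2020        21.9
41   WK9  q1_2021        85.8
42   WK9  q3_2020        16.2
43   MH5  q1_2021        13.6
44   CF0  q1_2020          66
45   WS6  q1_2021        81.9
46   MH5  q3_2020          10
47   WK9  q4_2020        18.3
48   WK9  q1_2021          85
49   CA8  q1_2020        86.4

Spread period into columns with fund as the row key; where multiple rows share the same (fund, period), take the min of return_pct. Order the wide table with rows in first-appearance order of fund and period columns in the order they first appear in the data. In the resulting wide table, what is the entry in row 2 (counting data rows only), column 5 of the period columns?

12.3

With rows in first-appearance order of fund, row 2 is fund=CF0. period columns in first-appearance order: q1_2021, q3_2020, q4_2020, q1_2020, q2_2020; column 5 is q2_2020.
Long rows with fund=CF0, period=q2_2020: min(45.9, 12.3) = 12.3.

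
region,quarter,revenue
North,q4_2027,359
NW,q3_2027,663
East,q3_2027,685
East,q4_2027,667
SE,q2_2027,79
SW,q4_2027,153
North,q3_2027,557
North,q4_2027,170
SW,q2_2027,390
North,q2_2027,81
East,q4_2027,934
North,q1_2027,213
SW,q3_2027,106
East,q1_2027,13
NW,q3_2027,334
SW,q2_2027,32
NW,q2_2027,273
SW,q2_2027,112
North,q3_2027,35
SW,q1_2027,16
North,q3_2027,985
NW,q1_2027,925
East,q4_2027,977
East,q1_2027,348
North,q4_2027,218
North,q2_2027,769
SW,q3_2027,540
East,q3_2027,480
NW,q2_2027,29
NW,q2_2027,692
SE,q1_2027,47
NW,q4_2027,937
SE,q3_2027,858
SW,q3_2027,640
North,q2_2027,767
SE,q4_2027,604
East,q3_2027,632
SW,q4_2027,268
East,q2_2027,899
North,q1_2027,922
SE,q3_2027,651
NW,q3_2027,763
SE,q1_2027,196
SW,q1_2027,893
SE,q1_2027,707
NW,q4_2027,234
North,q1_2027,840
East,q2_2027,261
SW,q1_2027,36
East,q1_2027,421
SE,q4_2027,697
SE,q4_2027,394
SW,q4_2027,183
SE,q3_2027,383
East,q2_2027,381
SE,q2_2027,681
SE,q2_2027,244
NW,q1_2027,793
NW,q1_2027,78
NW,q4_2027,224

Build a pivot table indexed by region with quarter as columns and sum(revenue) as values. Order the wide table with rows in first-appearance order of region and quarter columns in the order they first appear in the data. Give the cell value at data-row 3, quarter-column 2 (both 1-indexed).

1797

With rows in first-appearance order of region, row 3 is region=East. quarter columns in first-appearance order: q4_2027, q3_2027, q2_2027, q1_2027; column 2 is q3_2027.
Long rows with region=East, quarter=q3_2027: 685 + 480 + 632 = 1797.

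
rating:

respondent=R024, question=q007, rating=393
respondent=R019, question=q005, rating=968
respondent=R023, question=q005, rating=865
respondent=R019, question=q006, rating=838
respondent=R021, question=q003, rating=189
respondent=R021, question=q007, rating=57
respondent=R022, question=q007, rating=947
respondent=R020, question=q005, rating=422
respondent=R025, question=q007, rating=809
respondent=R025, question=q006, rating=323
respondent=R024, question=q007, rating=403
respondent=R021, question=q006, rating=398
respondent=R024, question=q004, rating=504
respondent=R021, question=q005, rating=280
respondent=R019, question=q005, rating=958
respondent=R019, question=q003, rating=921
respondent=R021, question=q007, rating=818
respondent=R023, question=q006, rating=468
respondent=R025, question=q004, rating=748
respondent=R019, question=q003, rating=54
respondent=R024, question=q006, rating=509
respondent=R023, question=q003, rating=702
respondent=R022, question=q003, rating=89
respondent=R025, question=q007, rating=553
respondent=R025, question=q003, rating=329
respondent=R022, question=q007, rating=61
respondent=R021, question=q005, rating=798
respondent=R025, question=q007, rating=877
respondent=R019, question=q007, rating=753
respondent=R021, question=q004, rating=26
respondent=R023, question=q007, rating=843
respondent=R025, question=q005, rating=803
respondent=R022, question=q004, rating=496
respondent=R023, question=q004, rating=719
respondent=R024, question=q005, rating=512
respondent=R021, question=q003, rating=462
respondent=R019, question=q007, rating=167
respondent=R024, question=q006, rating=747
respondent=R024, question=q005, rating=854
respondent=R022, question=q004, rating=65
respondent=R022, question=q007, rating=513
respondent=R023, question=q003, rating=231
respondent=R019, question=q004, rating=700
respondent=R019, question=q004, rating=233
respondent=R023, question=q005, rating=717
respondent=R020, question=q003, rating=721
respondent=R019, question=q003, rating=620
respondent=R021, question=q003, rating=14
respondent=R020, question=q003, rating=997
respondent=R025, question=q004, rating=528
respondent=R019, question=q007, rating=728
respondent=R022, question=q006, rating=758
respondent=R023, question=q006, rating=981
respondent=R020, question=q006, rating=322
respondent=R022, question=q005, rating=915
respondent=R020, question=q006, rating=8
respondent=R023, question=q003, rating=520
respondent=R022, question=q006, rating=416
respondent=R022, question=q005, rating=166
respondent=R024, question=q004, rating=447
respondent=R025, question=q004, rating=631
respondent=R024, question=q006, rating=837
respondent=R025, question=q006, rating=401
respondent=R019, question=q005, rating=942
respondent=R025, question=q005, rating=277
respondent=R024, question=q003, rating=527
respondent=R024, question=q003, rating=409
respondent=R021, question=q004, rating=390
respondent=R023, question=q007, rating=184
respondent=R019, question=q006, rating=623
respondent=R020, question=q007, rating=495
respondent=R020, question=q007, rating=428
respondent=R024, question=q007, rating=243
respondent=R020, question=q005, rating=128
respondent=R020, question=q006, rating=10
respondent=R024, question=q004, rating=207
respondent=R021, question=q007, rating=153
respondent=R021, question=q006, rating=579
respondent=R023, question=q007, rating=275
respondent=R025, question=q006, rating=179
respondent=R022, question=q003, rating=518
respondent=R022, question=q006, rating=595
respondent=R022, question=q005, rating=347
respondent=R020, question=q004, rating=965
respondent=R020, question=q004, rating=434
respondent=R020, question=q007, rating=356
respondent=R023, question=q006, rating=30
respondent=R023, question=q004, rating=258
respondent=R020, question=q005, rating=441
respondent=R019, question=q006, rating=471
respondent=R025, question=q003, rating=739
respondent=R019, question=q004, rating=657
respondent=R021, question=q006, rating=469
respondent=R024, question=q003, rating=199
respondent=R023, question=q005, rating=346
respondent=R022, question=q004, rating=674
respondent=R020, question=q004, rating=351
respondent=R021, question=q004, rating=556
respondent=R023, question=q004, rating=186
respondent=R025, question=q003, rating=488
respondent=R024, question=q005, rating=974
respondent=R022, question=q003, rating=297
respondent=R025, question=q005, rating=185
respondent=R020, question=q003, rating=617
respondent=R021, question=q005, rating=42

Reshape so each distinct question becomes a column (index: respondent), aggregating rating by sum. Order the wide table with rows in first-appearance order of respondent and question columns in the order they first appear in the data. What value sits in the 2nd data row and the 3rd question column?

1932

With rows in first-appearance order of respondent, row 2 is respondent=R019. question columns in first-appearance order: q007, q005, q006, q003, q004; column 3 is q006.
Long rows with respondent=R019, question=q006: 838 + 623 + 471 = 1932.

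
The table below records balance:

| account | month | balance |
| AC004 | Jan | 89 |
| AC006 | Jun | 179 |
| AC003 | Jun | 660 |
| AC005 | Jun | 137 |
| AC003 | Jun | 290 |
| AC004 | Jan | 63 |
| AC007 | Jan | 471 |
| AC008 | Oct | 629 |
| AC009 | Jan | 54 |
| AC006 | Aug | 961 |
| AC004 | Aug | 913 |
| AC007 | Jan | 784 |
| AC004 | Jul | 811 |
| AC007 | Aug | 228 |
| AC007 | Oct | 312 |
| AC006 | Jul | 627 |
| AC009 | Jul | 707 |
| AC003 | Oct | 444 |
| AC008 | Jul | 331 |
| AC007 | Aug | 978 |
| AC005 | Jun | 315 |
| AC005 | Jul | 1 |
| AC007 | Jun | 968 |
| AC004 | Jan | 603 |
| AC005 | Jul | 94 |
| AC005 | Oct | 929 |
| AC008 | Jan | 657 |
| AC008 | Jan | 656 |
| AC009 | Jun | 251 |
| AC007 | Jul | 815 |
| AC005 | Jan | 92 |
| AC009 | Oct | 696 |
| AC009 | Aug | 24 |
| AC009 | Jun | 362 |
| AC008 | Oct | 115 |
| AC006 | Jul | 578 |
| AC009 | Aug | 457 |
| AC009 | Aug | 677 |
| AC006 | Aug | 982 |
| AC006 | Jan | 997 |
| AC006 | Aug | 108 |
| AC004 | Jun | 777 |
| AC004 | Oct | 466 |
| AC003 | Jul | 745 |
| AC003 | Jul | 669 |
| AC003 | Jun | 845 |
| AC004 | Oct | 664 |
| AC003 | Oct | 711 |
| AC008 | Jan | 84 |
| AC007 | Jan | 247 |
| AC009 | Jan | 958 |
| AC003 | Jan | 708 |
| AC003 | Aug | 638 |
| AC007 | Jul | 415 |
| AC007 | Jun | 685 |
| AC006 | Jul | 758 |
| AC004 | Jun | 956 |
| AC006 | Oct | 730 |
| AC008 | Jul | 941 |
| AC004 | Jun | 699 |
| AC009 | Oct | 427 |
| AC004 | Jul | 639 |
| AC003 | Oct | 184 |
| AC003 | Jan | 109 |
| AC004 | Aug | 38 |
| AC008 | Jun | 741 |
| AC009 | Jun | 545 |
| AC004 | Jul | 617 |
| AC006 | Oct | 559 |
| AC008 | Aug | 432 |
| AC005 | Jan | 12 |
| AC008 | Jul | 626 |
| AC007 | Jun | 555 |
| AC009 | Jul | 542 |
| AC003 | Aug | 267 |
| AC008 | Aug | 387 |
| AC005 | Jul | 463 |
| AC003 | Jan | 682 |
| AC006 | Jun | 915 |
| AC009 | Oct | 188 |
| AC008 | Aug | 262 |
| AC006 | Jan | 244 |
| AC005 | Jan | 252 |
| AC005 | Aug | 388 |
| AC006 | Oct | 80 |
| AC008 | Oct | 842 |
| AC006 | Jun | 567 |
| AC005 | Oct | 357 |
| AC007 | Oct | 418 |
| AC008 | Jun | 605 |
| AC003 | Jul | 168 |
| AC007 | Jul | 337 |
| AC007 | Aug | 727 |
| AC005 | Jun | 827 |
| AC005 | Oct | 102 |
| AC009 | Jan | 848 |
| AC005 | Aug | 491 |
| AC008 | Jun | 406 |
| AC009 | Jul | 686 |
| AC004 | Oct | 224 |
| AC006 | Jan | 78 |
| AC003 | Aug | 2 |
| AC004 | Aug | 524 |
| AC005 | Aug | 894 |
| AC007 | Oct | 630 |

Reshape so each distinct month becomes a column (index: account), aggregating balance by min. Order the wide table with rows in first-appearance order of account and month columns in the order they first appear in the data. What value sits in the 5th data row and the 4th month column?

228

With rows in first-appearance order of account, row 5 is account=AC007. month columns in first-appearance order: Jan, Jun, Oct, Aug, Jul; column 4 is Aug.
Long rows with account=AC007, month=Aug: min(228, 978, 727) = 228.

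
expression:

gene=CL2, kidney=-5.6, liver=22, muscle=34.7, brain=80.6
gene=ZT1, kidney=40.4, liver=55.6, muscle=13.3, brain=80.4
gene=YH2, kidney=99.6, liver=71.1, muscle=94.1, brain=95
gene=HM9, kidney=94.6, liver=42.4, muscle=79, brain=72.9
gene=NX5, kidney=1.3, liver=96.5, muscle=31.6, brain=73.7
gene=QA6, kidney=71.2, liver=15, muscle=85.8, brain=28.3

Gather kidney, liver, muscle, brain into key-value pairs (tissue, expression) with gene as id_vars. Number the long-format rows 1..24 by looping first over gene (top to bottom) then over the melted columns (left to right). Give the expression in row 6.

55.6

24 rows total (6 × 4). Row 6: index ⌊(6-1)/4⌋ = 1 into gene → ZT1; (6-1) mod 4 = 1 into the melted columns → liver.
So row 6 is (ZT1, liver, 55.6); expression = 55.6.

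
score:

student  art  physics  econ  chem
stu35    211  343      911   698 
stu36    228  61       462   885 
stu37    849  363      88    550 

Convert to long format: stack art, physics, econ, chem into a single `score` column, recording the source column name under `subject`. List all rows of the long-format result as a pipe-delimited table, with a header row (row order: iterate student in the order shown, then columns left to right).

Each (student, column) pair becomes one row: 3 × 4 = 12 rows.
For example, (stu35, art) → score=211.

| student | subject | score |
| stu35 | art | 211 |
| stu35 | physics | 343 |
| stu35 | econ | 911 |
| stu35 | chem | 698 |
| stu36 | art | 228 |
| stu36 | physics | 61 |
| stu36 | econ | 462 |
| stu36 | chem | 885 |
| stu37 | art | 849 |
| stu37 | physics | 363 |
| stu37 | econ | 88 |
| stu37 | chem | 550 |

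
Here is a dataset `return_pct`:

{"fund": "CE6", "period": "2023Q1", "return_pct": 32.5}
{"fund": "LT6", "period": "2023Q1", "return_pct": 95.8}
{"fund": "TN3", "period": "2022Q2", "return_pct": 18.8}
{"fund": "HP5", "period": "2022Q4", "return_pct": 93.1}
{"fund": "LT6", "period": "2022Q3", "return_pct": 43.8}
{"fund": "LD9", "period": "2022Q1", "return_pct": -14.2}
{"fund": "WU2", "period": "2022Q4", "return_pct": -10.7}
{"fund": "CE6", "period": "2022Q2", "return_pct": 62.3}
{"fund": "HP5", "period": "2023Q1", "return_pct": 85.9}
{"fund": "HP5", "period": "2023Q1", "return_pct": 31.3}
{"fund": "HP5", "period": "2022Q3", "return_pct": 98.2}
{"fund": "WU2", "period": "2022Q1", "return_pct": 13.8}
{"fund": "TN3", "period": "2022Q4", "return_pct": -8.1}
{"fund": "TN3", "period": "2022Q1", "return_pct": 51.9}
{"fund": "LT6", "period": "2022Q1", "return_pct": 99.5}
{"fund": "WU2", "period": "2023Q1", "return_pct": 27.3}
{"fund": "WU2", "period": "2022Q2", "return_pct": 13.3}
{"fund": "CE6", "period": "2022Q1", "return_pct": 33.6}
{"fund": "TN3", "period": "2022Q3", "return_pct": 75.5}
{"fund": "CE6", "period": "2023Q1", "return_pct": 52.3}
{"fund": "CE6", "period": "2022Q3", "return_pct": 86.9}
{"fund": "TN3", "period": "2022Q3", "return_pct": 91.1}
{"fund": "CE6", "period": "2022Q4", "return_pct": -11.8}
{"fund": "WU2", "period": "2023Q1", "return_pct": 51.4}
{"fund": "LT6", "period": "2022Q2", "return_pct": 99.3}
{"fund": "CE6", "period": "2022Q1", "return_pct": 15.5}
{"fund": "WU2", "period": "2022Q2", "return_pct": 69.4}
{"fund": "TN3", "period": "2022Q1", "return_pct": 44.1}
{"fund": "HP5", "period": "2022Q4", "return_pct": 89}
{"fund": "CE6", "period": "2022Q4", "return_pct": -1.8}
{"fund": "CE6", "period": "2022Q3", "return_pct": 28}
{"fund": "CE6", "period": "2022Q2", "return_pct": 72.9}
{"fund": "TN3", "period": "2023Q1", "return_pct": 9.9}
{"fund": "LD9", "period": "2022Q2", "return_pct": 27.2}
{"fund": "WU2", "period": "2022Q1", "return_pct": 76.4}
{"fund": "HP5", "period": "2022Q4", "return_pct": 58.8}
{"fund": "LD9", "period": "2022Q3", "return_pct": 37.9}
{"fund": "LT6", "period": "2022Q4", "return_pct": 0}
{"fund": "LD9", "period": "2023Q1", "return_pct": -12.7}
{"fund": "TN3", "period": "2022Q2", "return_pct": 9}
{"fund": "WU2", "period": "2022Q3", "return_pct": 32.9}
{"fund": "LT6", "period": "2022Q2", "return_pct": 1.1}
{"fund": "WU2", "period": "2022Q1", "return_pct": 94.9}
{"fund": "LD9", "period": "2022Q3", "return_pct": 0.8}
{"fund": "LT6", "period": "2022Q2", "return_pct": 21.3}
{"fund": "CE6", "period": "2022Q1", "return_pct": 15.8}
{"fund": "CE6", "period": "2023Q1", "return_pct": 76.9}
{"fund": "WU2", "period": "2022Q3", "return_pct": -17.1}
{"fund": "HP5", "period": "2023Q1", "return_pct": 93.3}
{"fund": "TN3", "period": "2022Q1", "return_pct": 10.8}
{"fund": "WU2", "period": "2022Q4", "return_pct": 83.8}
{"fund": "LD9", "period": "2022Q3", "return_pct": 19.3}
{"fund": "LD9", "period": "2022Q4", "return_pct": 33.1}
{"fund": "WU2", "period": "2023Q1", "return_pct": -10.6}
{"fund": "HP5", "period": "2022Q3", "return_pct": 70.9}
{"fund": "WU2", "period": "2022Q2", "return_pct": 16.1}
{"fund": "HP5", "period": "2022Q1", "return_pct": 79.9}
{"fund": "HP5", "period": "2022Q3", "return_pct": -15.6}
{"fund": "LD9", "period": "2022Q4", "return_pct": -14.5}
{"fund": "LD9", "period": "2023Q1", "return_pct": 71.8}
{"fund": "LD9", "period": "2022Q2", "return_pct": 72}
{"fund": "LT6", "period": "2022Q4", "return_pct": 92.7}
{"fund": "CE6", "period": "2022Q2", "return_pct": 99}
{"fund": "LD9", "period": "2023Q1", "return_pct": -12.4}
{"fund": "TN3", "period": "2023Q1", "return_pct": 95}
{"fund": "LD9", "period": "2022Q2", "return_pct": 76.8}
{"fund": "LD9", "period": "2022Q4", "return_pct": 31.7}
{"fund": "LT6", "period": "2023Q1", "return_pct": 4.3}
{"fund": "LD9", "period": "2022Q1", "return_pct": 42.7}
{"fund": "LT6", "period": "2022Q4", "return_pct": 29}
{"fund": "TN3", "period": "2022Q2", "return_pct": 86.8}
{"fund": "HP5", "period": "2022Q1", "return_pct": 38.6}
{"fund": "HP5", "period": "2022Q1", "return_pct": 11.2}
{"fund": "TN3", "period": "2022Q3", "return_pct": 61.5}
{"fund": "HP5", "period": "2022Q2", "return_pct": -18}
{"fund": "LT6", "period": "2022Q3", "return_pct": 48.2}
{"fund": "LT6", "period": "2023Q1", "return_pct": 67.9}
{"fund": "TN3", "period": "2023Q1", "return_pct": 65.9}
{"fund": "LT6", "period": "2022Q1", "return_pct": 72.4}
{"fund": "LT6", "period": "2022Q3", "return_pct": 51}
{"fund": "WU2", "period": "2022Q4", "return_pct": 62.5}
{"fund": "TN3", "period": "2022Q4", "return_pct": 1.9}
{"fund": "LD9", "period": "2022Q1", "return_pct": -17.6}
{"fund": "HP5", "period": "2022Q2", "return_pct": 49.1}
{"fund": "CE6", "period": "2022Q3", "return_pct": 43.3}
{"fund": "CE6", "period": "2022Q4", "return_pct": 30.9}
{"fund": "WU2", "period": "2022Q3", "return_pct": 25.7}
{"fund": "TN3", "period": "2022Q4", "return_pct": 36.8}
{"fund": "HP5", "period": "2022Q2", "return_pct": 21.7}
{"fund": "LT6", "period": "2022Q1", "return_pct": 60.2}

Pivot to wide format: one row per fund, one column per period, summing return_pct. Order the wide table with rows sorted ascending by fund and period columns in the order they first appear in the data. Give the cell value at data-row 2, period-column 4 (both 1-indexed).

With rows sorted ascending by fund, row 2 is fund=HP5. period columns in first-appearance order: 2023Q1, 2022Q2, 2022Q4, 2022Q3, 2022Q1; column 4 is 2022Q3.
Long rows with fund=HP5, period=2022Q3: 98.2 + 70.9 + -15.6 = 153.5.

153.5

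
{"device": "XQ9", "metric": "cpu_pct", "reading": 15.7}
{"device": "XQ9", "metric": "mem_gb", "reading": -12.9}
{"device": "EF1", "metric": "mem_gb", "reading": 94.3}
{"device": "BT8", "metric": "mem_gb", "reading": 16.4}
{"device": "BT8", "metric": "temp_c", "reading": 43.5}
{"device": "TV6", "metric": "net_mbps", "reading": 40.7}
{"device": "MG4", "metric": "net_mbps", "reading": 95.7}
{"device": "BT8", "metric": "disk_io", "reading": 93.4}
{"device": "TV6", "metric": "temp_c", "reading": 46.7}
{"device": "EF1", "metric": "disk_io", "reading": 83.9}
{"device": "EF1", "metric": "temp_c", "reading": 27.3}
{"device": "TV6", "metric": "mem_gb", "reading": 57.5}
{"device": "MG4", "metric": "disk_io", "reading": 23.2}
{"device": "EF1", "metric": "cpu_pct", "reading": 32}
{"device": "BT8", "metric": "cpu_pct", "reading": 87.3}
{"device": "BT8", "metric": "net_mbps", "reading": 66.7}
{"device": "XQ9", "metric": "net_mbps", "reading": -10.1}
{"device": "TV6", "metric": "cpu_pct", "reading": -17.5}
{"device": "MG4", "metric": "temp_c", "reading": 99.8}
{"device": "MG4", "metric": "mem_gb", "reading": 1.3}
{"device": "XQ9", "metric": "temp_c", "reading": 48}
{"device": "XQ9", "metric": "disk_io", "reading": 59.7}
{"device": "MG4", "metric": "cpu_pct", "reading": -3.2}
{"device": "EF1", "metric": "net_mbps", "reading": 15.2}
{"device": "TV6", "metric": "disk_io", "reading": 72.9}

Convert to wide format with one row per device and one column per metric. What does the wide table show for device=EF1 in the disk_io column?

83.9

Wide layout: rows indexed by device, columns are the 5 distinct metric values (cpu_pct, mem_gb, temp_c, net_mbps, disk_io).
Cell (device=EF1, metric=disk_io) draws from the long row where device=EF1 and metric=disk_io, which has reading=83.9.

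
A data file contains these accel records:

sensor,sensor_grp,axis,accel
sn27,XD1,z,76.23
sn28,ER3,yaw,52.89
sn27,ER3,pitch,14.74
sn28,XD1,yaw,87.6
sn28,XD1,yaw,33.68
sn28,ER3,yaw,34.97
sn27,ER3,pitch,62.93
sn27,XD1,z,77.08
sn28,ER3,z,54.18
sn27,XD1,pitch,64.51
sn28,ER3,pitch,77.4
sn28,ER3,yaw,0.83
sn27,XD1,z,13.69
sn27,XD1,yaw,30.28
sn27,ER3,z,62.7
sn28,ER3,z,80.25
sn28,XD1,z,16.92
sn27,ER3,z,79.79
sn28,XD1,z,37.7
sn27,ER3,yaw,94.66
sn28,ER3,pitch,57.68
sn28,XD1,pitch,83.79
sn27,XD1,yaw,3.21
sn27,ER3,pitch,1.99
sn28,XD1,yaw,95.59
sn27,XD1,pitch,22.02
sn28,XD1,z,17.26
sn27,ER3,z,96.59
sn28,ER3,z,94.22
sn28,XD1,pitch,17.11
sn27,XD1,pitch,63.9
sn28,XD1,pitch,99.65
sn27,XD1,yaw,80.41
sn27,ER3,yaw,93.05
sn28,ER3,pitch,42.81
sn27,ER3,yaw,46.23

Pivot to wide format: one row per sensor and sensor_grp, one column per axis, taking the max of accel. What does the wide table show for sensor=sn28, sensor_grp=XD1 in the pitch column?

99.65

Rows with sensor=sn28, sensor_grp=XD1 and axis=pitch: accel values are 83.79, 17.11, 99.65.
max(83.79, 17.11, 99.65) = 99.65.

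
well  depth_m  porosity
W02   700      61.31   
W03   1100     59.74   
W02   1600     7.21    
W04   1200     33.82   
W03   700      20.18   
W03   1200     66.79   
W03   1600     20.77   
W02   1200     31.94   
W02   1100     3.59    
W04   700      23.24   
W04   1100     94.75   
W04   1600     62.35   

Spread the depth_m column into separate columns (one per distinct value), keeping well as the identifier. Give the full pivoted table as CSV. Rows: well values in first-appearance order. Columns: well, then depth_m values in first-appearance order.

Columns: well plus the 4 distinct depth_m values (700, 1100, 1600, 1200).
For example, row W02 column 700 takes porosity=61.31 from the long row (W02, 700).

well,700,1100,1600,1200
W02,61.31,3.59,7.21,31.94
W03,20.18,59.74,20.77,66.79
W04,23.24,94.75,62.35,33.82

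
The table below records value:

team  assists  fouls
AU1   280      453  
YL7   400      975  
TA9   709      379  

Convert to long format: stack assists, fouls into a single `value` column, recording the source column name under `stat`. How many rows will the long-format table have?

6

3 team values × 2 melted columns = 6 rows.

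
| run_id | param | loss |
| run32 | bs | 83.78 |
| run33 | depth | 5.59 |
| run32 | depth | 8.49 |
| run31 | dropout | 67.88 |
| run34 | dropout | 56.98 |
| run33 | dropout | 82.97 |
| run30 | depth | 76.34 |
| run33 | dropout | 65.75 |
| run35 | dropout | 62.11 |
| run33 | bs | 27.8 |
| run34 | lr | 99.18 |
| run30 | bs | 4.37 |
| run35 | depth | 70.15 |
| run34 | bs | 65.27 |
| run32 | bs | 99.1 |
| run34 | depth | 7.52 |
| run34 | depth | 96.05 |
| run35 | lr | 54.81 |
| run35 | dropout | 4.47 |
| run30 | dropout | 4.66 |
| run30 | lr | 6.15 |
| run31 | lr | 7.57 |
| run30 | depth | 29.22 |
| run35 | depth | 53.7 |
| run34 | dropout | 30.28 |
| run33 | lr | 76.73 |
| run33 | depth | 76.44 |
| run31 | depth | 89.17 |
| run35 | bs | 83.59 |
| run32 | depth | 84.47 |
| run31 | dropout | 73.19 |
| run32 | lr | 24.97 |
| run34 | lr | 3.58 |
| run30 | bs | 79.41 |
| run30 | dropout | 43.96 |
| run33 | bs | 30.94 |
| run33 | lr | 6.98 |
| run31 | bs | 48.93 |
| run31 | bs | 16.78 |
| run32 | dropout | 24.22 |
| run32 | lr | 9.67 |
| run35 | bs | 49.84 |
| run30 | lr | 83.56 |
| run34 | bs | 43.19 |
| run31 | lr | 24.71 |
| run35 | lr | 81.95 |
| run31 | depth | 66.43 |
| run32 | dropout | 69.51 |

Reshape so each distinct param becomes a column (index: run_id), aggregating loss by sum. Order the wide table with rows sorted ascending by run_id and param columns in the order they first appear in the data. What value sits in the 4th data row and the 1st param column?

With rows sorted ascending by run_id, row 4 is run_id=run33. param columns in first-appearance order: bs, depth, dropout, lr; column 1 is bs.
Long rows with run_id=run33, param=bs: 27.8 + 30.94 = 58.74.

58.74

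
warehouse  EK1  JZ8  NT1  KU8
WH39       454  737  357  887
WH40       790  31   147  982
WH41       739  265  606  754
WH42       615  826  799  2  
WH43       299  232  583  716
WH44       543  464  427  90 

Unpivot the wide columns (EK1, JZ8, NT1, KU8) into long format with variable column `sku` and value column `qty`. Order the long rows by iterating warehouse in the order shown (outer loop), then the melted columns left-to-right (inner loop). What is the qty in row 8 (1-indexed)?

24 rows total (6 × 4). Row 8: index ⌊(8-1)/4⌋ = 1 into warehouse → WH40; (8-1) mod 4 = 3 into the melted columns → KU8.
So row 8 is (WH40, KU8, 982); qty = 982.

982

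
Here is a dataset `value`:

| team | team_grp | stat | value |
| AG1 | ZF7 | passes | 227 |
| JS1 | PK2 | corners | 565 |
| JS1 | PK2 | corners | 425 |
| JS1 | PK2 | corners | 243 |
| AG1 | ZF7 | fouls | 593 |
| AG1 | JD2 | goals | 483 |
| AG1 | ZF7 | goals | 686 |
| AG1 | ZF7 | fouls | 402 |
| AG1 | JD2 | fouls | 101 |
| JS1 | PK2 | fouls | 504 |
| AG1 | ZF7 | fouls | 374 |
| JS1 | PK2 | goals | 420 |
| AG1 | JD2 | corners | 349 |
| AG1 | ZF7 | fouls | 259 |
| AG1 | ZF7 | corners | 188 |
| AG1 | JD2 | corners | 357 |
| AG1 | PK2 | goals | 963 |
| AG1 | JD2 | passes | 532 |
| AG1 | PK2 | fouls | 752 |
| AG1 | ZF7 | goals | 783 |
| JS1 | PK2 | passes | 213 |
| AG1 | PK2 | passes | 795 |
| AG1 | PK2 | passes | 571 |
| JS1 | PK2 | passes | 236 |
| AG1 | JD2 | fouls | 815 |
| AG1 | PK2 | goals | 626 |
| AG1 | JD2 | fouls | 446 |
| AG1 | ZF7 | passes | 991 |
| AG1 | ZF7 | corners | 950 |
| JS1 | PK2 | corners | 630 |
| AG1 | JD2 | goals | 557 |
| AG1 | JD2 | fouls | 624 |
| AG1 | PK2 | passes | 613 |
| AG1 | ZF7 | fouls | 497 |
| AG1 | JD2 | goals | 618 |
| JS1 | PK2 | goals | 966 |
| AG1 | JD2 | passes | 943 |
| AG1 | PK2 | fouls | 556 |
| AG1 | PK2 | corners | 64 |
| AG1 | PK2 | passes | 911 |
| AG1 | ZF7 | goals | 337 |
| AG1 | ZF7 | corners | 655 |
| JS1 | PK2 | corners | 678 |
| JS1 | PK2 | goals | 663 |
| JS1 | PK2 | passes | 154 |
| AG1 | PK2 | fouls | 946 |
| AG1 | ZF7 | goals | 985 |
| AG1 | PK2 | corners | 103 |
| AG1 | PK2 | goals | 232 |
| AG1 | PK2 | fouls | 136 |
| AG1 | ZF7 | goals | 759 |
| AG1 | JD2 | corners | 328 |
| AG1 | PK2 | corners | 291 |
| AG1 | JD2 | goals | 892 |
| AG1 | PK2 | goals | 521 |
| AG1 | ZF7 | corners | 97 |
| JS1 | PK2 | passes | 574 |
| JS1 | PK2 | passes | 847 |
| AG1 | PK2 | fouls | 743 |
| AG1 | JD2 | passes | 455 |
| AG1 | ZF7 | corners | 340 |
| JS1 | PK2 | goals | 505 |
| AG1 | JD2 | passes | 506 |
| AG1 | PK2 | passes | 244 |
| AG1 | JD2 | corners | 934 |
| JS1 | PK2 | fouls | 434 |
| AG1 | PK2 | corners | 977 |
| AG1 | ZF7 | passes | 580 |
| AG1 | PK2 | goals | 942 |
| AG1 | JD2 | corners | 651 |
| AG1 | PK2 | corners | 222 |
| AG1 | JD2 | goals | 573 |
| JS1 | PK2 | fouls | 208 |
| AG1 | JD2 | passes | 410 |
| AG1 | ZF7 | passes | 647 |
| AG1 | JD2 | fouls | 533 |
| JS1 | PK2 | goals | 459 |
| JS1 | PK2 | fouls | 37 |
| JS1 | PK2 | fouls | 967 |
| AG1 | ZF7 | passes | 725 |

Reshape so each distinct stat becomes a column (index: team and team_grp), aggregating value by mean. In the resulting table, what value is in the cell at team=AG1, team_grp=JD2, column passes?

569.20

Rows with team=AG1, team_grp=JD2 and stat=passes: value values are 532, 943, 455, 506, 410.
(532 + 943 + 455 + 506 + 410) / 5 = 569.20.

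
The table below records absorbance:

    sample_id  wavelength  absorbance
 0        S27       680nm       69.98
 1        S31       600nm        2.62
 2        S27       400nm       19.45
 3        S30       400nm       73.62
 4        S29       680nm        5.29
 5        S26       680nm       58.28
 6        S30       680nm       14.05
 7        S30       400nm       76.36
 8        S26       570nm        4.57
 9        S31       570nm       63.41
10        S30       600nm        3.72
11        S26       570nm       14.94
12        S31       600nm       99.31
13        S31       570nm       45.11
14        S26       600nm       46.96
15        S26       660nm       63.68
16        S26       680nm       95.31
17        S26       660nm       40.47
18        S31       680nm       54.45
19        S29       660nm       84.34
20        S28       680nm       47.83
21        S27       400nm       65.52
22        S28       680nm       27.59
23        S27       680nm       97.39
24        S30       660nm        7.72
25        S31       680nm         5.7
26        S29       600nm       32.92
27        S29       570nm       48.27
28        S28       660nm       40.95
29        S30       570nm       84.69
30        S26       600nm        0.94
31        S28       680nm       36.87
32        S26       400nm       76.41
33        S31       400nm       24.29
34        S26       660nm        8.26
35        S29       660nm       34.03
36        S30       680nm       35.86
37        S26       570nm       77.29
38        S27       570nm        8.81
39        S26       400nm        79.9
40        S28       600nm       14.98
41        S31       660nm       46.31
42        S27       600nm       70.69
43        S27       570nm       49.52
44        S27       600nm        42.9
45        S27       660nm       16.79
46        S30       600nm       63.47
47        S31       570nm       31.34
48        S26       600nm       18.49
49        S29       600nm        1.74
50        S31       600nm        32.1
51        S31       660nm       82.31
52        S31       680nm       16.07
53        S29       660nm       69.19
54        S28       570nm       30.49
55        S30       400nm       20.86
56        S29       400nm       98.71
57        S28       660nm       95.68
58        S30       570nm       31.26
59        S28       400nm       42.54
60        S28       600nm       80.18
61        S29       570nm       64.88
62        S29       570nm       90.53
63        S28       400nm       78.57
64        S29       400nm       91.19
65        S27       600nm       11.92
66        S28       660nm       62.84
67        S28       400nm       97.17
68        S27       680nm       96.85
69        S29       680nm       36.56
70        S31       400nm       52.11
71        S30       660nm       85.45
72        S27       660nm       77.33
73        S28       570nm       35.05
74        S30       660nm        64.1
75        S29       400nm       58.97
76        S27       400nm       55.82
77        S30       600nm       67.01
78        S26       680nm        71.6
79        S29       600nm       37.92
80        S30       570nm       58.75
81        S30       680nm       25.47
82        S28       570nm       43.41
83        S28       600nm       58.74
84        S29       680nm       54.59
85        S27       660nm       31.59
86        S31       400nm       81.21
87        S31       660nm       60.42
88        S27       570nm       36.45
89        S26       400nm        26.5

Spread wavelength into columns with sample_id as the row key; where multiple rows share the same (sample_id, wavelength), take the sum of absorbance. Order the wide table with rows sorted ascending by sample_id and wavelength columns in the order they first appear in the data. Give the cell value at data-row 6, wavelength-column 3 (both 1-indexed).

157.61

With rows sorted ascending by sample_id, row 6 is sample_id=S31. wavelength columns in first-appearance order: 680nm, 600nm, 400nm, 570nm, 660nm; column 3 is 400nm.
Long rows with sample_id=S31, wavelength=400nm: 24.29 + 52.11 + 81.21 = 157.61.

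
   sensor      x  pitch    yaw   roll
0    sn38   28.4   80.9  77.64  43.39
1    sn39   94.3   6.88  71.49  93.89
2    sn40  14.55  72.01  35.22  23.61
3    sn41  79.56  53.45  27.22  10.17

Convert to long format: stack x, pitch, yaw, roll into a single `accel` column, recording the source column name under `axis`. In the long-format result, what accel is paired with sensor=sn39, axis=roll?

93.89

Unpivoting turns each (sensor, wide-column) pair into one long row.
The wide cell at row sn39, column roll holds 93.89, so the long row (sn39, roll) has accel=93.89.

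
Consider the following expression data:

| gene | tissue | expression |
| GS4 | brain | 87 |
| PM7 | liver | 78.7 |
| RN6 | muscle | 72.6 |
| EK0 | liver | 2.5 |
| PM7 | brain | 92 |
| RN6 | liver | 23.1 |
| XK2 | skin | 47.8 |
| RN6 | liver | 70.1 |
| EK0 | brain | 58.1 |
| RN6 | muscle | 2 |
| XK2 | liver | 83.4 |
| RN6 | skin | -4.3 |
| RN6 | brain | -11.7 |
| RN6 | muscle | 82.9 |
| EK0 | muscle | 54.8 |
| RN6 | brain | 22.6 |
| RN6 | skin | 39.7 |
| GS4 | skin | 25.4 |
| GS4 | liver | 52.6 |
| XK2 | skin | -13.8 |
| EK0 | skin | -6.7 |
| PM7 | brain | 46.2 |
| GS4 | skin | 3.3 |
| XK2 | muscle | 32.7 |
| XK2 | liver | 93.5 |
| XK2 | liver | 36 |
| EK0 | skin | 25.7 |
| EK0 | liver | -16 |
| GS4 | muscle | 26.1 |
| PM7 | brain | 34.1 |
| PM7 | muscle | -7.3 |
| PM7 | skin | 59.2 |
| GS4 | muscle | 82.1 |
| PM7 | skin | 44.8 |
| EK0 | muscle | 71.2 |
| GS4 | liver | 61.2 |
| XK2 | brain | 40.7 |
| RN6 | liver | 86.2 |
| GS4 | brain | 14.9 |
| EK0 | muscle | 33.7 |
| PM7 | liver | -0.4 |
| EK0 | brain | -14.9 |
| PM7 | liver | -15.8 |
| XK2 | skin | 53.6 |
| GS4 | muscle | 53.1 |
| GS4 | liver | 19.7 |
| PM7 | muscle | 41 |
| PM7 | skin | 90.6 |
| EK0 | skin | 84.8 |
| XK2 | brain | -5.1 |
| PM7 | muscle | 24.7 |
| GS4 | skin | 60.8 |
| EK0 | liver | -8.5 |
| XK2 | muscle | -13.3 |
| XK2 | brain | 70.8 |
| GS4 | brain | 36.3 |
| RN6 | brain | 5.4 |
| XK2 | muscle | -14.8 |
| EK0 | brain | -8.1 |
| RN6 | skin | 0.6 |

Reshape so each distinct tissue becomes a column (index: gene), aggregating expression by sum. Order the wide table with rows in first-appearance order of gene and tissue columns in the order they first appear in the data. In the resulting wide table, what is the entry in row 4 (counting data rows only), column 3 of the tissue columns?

With rows in first-appearance order of gene, row 4 is gene=EK0. tissue columns in first-appearance order: brain, liver, muscle, skin; column 3 is muscle.
Long rows with gene=EK0, tissue=muscle: 54.8 + 71.2 + 33.7 = 159.7.

159.7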